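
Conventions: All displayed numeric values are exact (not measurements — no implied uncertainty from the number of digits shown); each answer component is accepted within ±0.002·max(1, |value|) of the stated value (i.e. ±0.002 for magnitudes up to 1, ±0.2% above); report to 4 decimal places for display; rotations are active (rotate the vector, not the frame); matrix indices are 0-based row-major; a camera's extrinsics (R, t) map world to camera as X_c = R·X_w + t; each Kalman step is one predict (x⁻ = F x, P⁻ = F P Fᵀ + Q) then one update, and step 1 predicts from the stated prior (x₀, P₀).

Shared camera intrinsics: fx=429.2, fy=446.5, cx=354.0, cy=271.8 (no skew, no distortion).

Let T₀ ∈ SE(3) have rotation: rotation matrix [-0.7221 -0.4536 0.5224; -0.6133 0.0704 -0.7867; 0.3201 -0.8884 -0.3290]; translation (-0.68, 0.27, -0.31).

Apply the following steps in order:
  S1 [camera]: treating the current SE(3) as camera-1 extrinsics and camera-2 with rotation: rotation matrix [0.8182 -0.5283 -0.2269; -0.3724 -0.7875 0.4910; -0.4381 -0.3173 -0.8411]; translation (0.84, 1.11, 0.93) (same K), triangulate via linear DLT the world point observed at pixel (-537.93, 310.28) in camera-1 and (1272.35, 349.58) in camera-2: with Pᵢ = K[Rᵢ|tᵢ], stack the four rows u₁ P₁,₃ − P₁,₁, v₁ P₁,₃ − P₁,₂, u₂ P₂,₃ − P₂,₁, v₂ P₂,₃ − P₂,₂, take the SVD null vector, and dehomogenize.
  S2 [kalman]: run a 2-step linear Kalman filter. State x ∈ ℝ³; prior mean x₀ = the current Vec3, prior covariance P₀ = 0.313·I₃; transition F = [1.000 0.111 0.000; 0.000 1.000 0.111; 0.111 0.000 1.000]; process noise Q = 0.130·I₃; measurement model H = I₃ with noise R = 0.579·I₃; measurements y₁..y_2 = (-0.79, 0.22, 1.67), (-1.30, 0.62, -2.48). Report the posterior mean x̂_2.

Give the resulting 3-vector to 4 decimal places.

after S1 (triangulate): (1.8229, -0.5330, -1.2526)
after S2 (kf_track): (-0.1454, -0.0266, -0.9063)

result = (-0.1454, -0.0266, -0.9063)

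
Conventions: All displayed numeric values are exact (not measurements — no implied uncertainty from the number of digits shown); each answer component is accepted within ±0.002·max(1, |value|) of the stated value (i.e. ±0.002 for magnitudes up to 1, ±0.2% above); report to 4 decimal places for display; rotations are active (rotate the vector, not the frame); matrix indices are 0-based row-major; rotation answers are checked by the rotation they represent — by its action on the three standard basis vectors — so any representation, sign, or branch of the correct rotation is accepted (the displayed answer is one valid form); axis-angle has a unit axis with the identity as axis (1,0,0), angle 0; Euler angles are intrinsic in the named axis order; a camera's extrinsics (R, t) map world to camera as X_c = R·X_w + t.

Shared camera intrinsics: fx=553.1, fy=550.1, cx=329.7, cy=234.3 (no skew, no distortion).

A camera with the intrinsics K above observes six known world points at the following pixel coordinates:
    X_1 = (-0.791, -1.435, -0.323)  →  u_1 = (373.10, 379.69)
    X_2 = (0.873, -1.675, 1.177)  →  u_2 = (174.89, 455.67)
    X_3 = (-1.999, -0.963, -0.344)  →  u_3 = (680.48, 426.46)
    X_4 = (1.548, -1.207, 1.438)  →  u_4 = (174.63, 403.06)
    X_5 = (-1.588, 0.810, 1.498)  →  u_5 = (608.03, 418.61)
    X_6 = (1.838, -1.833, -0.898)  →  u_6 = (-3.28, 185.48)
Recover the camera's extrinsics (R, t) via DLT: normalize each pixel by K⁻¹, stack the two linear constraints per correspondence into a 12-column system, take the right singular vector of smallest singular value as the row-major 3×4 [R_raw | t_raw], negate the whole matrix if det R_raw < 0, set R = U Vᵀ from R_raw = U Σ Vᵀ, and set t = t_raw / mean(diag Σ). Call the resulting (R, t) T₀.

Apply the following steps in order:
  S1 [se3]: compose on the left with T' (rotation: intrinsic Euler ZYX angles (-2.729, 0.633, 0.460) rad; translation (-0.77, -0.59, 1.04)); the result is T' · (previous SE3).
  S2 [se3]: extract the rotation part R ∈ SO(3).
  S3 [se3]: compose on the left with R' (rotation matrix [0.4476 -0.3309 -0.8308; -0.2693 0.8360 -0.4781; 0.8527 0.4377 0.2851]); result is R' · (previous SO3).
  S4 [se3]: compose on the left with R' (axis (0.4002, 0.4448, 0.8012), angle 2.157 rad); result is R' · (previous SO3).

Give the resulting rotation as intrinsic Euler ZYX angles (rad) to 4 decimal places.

source (pnp_recover): camera pose = R=[-0.7892 0.6112 0.0599; -0.2605 -0.4215 0.8686; 0.5561 0.6699 0.4919], t=(0.4800, 0.1700, 4.2099)
after S1 (compose_se3): R=[0.1830 -0.9460 -0.2676; 0.6044 0.3229 -0.7283; 0.7754 -0.0285 0.6309], t=(-3.8981, -0.0853, 3.8584)
after S2 (rot_of_se3): [0.1830 -0.9460 -0.2676; 0.6044 0.3229 -0.7283; 0.7754 -0.0285 0.6309]
after S3 (compose_so3): [-0.7623 -0.5066 -0.4029; 0.0853 0.5383 -0.8384; 0.6416 -0.6735 -0.3671]
after S4 (compose_so3): [0.7560 -0.6412 0.1316; -0.5993 -0.7588 -0.2550; 0.2634 0.1139 -0.9580]

rotation (euler_zyx) = (-0.6703, -0.2665, 3.0232)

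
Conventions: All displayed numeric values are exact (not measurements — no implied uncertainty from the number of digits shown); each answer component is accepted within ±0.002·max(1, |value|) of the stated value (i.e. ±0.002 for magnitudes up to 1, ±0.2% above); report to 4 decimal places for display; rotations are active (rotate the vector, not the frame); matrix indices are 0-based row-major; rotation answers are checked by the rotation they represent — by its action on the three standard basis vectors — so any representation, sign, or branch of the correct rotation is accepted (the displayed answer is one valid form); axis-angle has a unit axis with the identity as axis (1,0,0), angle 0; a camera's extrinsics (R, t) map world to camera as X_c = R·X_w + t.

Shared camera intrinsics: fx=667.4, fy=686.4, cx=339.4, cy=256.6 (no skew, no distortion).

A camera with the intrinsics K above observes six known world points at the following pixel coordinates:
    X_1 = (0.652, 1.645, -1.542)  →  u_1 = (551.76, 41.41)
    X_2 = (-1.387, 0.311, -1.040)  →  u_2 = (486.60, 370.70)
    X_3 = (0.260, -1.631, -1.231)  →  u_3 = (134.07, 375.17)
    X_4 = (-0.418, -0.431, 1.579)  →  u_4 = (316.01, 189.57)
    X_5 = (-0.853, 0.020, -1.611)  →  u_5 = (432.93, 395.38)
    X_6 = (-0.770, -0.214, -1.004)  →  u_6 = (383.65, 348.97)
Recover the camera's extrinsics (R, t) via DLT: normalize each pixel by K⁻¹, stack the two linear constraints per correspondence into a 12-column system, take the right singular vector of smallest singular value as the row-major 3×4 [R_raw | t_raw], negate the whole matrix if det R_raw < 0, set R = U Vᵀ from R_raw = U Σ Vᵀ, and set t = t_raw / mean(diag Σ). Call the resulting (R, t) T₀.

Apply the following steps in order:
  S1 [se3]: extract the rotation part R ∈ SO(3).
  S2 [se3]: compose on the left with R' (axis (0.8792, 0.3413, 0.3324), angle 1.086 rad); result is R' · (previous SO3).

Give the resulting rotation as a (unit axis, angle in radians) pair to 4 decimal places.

source (pnp_recover): camera pose = R=[-0.5647 0.8218 -0.0757; -0.7064 -0.5288 -0.4705; -0.4267 -0.2122 0.8791], t=(-0.0099, -0.4701, 5.4105)
after S1 (rot_of_se3): [-0.5647 0.8218 -0.0757; -0.7064 -0.5288 -0.4705; -0.4267 -0.2122 0.8791]
after S2 (compose_so3): [-0.5971 0.6958 0.3991; -0.3237 0.2463 -0.9136; -0.7339 -0.6747 0.0781]

rotation (axis_angle) = ((0.1548, 0.7344, -0.6608), 2.2606)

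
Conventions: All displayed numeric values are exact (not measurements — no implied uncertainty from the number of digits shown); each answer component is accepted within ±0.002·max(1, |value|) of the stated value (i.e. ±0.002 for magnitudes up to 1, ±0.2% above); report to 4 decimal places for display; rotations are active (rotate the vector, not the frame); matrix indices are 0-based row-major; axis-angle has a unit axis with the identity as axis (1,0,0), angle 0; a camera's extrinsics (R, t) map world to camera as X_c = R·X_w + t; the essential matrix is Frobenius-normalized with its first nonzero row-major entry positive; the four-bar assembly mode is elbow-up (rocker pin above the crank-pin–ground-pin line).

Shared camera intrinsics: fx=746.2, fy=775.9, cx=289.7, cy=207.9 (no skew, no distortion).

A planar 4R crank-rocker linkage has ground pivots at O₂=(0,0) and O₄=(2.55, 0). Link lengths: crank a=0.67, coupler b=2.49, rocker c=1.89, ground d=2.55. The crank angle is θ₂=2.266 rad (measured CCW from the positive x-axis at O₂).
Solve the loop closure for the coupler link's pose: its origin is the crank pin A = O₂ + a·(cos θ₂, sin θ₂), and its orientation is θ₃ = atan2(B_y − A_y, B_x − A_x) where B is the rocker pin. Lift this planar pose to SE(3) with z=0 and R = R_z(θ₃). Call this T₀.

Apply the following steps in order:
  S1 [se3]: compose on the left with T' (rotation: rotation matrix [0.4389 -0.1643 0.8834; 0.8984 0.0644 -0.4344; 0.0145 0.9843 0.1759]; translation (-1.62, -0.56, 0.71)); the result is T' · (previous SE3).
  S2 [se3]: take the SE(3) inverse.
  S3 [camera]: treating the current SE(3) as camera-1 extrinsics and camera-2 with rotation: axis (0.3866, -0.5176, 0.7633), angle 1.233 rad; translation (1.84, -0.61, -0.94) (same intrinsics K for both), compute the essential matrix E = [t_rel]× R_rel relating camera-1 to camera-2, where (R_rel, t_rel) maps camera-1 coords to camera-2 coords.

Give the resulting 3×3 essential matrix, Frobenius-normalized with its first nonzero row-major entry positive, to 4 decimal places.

source (fourbar_fk): coupler pose = R=[0.8764 -0.4816 0.0000; 0.4816 0.8764 0.0000; 0.0000 0.0000 1.0000], t=(-0.4292, 0.5145, 0.0000)
after S1 (compose_se3): R=[0.3055 -0.3554 0.8834; 0.8184 -0.3763 -0.4344; 0.4868 0.8556 0.1759], t=(-1.8929, -0.9124, 1.2102)
after S2 (invert_se3): R=[0.3055 0.8184 0.4868; -0.3554 -0.3763 0.8556; 0.8834 -0.4344 0.1759], t=(0.7359, -2.0515, 1.0629)
after S3 (essential): [0.2893 0.4636 0.3462; -0.0198 0.0725 0.3976; 0.3280 0.3149 -0.4594]

matrix = [0.2893 0.4636 0.3462; -0.0198 0.0725 0.3976; 0.3280 0.3149 -0.4594]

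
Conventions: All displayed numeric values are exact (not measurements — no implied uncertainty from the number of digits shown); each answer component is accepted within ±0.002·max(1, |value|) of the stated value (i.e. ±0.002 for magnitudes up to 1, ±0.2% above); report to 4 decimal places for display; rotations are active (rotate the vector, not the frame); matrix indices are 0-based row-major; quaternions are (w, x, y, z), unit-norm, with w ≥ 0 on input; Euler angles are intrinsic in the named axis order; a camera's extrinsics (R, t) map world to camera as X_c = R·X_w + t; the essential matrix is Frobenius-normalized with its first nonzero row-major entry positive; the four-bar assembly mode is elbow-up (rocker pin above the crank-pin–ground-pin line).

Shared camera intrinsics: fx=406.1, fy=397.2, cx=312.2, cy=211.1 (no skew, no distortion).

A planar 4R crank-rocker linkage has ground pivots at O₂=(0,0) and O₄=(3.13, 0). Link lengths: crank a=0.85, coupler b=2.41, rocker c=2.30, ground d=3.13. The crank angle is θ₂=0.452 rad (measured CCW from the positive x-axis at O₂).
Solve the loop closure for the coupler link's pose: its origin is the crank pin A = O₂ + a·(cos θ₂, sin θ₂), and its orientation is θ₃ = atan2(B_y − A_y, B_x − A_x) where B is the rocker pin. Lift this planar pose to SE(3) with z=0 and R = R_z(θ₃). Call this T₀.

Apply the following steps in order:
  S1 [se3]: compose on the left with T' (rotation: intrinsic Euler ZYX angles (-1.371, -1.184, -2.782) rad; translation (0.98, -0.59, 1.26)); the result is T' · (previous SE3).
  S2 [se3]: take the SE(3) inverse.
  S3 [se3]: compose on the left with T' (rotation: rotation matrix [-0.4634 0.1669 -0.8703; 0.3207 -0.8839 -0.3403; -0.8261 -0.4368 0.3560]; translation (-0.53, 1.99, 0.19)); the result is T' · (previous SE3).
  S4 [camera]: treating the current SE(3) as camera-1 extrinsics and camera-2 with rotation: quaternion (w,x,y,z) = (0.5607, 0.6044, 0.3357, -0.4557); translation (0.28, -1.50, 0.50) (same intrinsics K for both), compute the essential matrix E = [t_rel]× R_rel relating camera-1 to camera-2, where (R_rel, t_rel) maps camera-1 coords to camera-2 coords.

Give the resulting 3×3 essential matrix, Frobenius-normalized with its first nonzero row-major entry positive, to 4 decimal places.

matrix = [0.4034 -0.1385 -0.5137; -0.2074 0.0196 0.1320; -0.5330 -0.2357 -0.3920]

source (fourbar_fk): coupler pose = R=[0.6654 -0.7465 0.0000; 0.7465 0.6654 0.0000; 0.0000 0.0000 1.0000], t=(0.7646, 0.3713, 0.0000)
after S1 (compose_se3): R=[-0.5867 -0.6233 0.5169; -0.6231 -0.0602 -0.7798; 0.5172 -0.7796 -0.3531], t=(0.7207, -1.0603, 1.9189)
after S2 (invert_se3): R=[-0.5867 -0.6231 0.5172; -0.6233 -0.0602 -0.7796; 0.5169 -0.7798 -0.3531], t=(-1.2303, 1.8814, -0.5218)
after S3 (compose_se3): R=[-0.2821 0.9574 -0.0625; 0.1869 0.1187 0.9752; 0.9410 0.2634 -0.2124], t=(0.8082, 0.1099, 0.1987)
after S4 (essential): [0.4034 -0.1385 -0.5137; -0.2074 0.0196 0.1320; -0.5330 -0.2357 -0.3920]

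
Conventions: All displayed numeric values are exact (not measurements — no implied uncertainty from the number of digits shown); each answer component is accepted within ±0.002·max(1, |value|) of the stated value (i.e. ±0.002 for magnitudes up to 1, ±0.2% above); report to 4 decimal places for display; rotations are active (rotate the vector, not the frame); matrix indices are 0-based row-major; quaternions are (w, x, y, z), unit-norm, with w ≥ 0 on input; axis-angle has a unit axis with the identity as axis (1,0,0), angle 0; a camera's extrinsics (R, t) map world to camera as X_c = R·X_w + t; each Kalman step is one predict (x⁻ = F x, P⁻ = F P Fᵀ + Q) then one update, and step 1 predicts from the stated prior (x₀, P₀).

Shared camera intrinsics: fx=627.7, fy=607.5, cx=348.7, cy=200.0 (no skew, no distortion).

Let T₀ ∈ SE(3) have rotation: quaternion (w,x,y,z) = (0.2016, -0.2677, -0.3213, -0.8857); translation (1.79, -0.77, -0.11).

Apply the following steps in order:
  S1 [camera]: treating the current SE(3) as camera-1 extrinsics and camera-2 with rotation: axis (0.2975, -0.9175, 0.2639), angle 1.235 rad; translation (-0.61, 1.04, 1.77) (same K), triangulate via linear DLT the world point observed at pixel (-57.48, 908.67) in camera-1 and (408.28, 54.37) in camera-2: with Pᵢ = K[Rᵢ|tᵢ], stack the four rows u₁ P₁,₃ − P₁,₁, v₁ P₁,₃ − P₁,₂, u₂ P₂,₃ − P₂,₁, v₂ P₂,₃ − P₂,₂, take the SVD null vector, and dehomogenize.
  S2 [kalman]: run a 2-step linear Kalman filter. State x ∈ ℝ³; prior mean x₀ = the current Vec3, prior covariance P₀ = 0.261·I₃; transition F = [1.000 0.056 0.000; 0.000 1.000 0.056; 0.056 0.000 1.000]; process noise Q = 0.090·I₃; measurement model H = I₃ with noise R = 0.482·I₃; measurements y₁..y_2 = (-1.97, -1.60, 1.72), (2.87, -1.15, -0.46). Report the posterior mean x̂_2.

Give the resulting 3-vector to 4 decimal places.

after S1 (triangulate): (1.8636, -1.8865, 0.7308)
after S2 (kf_track): (1.1337, -1.4801, 0.6048)

result = (1.1337, -1.4801, 0.6048)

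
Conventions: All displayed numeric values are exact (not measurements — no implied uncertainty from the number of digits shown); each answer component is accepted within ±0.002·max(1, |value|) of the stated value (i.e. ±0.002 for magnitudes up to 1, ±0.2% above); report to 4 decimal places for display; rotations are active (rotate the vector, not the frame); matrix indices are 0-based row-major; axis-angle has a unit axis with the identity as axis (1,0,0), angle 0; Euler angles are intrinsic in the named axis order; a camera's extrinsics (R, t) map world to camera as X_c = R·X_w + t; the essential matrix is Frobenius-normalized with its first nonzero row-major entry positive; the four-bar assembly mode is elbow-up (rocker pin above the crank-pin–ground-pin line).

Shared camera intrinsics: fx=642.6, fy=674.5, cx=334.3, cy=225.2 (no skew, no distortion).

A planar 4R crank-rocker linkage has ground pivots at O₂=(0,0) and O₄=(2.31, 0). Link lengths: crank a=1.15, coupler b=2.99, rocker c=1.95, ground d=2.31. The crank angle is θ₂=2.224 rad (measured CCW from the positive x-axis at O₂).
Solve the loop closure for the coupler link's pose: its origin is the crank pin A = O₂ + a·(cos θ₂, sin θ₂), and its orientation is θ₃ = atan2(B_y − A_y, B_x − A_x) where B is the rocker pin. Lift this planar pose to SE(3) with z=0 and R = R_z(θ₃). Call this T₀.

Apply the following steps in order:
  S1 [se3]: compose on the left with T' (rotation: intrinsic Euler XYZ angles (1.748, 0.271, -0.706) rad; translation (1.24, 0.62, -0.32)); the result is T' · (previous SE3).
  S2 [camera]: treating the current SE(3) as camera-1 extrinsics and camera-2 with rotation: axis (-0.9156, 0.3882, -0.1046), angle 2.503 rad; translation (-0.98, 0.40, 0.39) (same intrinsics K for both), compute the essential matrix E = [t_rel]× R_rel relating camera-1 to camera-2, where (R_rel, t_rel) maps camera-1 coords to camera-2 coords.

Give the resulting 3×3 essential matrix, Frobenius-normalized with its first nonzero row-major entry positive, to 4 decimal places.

source (fourbar_fk): coupler pose = R=[0.9392 -0.3433 0.0000; 0.3433 0.9392 0.0000; 0.0000 0.0000 1.0000], t=(-0.6989, 0.9133, 0.0000)
after S1 (compose_se3): R=[0.9032 0.3354 0.2677; 0.3084 -0.0735 -0.9484; -0.2985 0.9392 -0.1698], t=(1.2985, 0.4336, 0.8133)
after S2 (essential): [0.0538 -0.6269 0.1293; -0.0315 -0.1900 0.3808; 0.1094 -0.2539 -0.5734]

matrix = [0.0538 -0.6269 0.1293; -0.0315 -0.1900 0.3808; 0.1094 -0.2539 -0.5734]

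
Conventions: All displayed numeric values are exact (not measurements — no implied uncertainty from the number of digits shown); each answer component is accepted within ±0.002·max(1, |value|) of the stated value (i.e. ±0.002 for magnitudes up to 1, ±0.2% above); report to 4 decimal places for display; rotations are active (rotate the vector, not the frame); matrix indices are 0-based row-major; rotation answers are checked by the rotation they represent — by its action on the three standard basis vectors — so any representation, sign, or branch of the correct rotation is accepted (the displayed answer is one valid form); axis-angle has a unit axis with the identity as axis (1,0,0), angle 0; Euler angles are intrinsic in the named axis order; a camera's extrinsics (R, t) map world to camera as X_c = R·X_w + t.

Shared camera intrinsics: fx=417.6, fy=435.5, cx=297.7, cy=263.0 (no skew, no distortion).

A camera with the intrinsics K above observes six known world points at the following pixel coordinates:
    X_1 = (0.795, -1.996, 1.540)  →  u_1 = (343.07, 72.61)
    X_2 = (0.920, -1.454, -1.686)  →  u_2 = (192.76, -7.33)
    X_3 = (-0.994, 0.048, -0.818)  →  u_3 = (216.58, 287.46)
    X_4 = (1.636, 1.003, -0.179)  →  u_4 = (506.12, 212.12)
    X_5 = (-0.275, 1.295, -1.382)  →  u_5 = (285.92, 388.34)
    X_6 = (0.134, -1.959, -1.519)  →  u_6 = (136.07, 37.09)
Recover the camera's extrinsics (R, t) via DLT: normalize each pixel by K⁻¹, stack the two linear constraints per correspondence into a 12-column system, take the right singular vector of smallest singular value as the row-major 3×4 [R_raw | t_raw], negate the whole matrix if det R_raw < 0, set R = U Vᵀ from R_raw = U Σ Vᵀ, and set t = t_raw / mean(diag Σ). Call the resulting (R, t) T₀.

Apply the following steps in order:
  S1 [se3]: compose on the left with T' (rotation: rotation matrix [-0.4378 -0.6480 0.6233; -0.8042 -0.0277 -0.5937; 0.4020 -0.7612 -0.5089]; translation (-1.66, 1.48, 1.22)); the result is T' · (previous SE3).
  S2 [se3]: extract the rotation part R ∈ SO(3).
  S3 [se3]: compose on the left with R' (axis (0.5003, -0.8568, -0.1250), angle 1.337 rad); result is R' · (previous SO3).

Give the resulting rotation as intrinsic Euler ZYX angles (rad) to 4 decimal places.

rotation (euler_zyx) = (-2.6861, 0.1104, -1.8836)

source (pnp_recover): camera pose = R=[0.6748 0.4856 0.5557; -0.5333 0.8414 -0.0875; -0.5100 -0.2373 0.8268], t=(0.2300, -0.3900, 4.6700)
after S1 (compose_se3): R=[-0.2678 -0.9057 0.3287; -0.2251 -0.2729 -0.9353; 0.9368 -0.3245 -0.1308], t=(1.4027, -1.4668, -0.7675)
after S2 (rot_of_se3): [-0.2678 -0.9057 0.3287; -0.2251 -0.2729 -0.9353; 0.9368 -0.3245 -0.1308]
after S3 (compose_so3): [-0.8926 -0.0412 0.4490; -0.4372 0.3225 -0.8396; -0.1101 -0.9457 -0.3059]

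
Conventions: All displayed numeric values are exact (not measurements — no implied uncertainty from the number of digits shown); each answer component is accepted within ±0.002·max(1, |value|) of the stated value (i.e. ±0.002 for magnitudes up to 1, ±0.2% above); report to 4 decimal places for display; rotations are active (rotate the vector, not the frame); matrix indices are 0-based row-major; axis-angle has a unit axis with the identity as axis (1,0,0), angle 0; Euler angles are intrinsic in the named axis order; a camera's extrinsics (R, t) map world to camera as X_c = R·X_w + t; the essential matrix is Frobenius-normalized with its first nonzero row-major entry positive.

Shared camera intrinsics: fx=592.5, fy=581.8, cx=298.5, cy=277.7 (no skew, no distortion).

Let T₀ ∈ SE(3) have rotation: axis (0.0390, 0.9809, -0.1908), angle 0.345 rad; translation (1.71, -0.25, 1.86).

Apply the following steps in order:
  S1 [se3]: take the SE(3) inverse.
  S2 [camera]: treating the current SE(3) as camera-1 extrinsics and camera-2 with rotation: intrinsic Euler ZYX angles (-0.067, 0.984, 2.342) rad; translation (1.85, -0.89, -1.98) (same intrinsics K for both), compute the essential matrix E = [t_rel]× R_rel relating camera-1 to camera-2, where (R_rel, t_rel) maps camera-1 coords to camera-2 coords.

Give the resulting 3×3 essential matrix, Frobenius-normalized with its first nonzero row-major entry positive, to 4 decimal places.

after S1 (invert_se3): R=[0.9412 -0.0623 -0.3322; 0.0668 0.9978 0.0022; 0.3313 -0.0242 0.9432], t=(-1.0071, 0.1312, -2.3270)
after S2 (essential): [0.3416 -0.5471 -0.1947; -0.2756 -0.4272 0.3955; 0.2531 0.0120 -0.2588]

matrix = [0.3416 -0.5471 -0.1947; -0.2756 -0.4272 0.3955; 0.2531 0.0120 -0.2588]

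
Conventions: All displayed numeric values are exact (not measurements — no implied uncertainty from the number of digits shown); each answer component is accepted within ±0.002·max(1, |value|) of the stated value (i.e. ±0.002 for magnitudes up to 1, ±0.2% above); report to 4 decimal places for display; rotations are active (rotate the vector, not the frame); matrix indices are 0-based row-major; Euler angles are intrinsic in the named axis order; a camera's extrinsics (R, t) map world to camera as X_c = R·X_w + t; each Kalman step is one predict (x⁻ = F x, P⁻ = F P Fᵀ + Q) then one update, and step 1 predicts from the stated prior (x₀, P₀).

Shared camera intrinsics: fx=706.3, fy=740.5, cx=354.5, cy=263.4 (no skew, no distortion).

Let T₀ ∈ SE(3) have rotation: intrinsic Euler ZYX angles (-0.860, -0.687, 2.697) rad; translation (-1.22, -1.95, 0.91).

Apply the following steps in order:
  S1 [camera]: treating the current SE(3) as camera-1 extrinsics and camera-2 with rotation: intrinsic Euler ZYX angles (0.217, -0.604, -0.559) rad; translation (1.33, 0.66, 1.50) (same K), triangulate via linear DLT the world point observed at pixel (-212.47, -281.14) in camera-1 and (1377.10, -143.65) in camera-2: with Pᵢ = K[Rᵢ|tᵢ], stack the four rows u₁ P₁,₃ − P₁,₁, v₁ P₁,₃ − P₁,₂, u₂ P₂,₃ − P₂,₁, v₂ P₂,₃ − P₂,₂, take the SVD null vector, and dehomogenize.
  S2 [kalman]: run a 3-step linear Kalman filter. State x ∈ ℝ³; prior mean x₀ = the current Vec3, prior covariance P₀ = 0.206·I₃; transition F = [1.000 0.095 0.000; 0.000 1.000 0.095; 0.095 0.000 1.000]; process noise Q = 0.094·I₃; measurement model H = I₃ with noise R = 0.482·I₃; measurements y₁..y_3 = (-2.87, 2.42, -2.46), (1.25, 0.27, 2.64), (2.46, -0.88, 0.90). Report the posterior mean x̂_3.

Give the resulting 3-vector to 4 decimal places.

result = (0.6996, -0.0137, 0.3308)

after S1 (triangulate): (-0.4586, -0.8228, -0.9062)
after S2 (kf_track): (0.6996, -0.0137, 0.3308)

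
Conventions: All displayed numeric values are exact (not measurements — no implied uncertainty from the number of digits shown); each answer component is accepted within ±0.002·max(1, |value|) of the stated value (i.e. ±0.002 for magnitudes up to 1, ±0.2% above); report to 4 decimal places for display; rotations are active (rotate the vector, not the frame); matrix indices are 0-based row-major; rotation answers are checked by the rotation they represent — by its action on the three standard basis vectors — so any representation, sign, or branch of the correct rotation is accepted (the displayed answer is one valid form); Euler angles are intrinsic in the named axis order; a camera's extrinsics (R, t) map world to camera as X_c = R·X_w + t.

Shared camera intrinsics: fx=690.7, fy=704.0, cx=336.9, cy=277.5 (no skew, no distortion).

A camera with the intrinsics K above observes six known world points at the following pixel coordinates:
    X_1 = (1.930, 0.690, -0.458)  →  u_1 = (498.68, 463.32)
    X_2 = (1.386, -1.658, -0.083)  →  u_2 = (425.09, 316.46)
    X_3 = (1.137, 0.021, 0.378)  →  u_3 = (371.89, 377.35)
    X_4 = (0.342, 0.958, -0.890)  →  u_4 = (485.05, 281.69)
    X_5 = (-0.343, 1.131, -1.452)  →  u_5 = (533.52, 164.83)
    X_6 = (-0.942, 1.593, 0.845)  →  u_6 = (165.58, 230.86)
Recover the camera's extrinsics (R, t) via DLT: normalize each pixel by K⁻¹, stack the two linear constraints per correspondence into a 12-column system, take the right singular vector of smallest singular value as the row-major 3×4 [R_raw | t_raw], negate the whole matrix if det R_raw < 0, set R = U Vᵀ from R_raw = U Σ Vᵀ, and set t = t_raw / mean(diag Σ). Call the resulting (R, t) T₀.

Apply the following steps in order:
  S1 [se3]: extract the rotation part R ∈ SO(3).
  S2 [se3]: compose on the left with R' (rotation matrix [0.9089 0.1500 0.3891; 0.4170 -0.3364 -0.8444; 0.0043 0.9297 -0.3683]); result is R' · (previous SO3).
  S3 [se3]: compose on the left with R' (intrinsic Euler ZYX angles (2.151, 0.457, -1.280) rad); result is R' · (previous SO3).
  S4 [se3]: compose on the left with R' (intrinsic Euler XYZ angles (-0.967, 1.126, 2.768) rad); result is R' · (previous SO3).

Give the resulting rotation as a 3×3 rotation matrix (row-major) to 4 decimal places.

rotation (matrix) = ((0.5178, 0.0874, 0.8510), (-0.8355, -0.1624, 0.5250), (0.1841, -0.9829, -0.0110))

source (pnp_recover): camera pose = R=[0.4010 -0.0979 -0.9108; 0.8827 0.3071 0.3556; 0.2449 -0.9466 0.2096], t=(0.2099, -0.2501, 5.9702)
after S1 (rot_of_se3): [0.4010 -0.0979 -0.9108; 0.8827 0.3071 0.3556; 0.2449 -0.9466 0.2096]
after S2 (compose_so3): [0.5922 -0.4113 -0.6930; -0.3365 0.6551 -0.6764; 0.7322 0.6338 0.2495]
after S3 (compose_so3): [-0.9260 -0.3547 0.1291; 0.3093 -0.9090 -0.2793; 0.2164 -0.2187 0.9515]
after S4 (compose_so3): [0.5178 0.0874 0.8510; -0.8355 -0.1624 0.5250; 0.1841 -0.9829 -0.0110]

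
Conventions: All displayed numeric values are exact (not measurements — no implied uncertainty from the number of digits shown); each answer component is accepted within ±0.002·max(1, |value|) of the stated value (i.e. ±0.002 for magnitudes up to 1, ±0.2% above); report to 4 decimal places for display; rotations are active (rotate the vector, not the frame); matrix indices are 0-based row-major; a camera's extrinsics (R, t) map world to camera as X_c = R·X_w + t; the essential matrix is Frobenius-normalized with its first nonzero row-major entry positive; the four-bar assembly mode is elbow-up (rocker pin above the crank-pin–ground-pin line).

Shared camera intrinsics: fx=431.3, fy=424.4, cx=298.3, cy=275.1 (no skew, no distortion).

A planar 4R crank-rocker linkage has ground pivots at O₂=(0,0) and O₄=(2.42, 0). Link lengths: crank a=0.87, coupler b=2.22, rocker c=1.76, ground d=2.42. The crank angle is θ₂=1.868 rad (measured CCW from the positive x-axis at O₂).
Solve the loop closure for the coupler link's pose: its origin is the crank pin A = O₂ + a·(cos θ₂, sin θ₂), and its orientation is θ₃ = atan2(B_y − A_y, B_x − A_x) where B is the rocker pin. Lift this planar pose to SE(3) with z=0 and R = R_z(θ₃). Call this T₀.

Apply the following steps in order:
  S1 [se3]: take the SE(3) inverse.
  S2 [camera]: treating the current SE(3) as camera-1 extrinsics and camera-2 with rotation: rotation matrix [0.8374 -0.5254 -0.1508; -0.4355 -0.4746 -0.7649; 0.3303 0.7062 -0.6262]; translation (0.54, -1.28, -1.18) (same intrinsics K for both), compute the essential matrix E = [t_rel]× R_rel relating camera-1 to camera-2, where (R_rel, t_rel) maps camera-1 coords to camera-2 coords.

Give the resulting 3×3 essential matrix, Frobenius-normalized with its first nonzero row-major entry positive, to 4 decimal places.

source (fourbar_fk): coupler pose = R=[0.9295 -0.3687 0.0000; 0.3687 0.9295 0.0000; 0.0000 0.0000 1.0000], t=(-0.2548, 0.8319, 0.0000)
after S1 (invert_se3): R=[0.9295 0.3687 0.0000; -0.3687 0.9295 0.0000; 0.0000 0.0000 1.0000], t=(-0.0699, -0.8672, 0.0000)
after S2 (essential): [0.5300 0.4249 -0.1912; 0.1379 -0.2478 -0.0136; -0.4051 0.5034 0.0627]

matrix = [0.5300 0.4249 -0.1912; 0.1379 -0.2478 -0.0136; -0.4051 0.5034 0.0627]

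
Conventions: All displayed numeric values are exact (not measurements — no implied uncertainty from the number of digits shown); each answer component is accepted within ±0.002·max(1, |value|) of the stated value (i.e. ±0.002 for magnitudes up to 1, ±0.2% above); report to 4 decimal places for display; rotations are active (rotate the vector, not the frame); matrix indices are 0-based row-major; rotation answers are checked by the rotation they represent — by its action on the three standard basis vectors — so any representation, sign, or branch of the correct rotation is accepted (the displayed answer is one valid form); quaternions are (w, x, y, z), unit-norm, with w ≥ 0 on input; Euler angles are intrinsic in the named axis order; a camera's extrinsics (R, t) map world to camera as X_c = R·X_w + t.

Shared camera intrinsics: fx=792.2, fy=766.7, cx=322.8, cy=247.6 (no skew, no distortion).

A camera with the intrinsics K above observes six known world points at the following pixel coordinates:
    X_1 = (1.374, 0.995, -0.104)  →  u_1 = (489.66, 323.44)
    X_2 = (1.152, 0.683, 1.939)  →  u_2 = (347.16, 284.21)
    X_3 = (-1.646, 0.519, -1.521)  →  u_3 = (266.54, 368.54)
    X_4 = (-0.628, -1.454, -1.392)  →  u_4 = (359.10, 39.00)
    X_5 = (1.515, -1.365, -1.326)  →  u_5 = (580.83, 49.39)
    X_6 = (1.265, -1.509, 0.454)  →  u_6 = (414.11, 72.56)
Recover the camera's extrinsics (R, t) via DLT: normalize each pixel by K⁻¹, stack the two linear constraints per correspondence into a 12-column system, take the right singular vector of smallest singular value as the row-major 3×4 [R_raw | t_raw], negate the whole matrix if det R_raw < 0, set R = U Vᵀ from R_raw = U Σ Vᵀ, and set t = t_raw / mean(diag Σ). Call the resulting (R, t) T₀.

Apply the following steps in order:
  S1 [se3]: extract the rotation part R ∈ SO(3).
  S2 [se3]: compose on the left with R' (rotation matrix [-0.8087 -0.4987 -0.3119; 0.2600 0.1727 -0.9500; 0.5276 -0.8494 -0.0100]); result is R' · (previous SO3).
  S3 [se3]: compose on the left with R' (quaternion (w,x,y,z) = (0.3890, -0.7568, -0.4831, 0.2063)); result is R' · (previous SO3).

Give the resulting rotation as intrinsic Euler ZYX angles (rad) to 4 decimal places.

source (pnp_recover): camera pose = R=[0.8477 0.1203 -0.5166; -0.1481 0.9889 -0.0127; 0.5094 0.0873 0.8561], t=(0.2200, -0.0500, 6.7000)
after S1 (rot_of_se3): [0.8477 0.1203 -0.5166; -0.1481 0.9889 -0.0127; 0.5094 0.0873 0.8561]
after S2 (compose_so3): [-0.7706 -0.6177 0.1571; -0.2891 0.1191 -0.9499; 0.5680 -0.7774 -0.2704]
after S3 (compose_so3): [-0.9011 0.3261 -0.2857; -0.3993 -0.8810 0.2538; -0.1689 0.3428 0.9241]

rotation (euler_zyx) = (-2.7245, 0.1697, 0.3552)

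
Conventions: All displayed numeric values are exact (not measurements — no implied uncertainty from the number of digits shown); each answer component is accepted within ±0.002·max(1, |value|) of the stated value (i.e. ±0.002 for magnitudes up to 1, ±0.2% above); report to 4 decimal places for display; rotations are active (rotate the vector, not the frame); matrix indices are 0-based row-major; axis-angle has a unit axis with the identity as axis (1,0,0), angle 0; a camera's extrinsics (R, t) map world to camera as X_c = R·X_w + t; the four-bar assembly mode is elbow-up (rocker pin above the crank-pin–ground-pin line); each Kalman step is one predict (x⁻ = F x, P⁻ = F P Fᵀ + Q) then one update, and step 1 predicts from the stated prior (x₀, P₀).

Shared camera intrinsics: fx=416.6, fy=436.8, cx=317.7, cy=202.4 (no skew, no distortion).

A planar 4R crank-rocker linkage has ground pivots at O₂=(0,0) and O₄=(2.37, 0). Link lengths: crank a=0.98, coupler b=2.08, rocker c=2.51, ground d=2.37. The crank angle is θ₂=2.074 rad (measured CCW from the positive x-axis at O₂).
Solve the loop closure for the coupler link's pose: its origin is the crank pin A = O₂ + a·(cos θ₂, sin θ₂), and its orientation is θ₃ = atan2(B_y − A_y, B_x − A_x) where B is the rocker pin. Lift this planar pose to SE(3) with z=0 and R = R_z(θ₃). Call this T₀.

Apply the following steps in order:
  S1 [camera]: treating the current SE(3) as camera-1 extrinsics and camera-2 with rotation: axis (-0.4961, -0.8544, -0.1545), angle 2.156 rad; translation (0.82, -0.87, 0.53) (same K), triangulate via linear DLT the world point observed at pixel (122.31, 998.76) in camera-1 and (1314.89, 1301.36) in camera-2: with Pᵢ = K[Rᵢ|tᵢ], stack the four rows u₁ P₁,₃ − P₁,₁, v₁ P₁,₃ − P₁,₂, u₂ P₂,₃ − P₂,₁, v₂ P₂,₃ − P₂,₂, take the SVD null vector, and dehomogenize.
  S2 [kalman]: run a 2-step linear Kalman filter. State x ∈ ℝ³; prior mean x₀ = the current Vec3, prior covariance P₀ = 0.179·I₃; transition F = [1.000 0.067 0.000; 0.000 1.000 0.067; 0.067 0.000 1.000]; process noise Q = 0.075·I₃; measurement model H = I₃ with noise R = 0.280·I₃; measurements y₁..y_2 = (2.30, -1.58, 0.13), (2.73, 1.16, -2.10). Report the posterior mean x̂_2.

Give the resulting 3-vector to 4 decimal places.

source (fourbar_fk): coupler pose = R=[0.7711 -0.6368 0.0000; 0.6368 0.7711 0.0000; 0.0000 0.0000 1.0000], t=(-0.4726, 0.8585, 0.0000)
after S1 (triangulate): (0.7525, 1.0304, 1.1695)
after S2 (kf_track): (1.9857, 0.4034, -0.4102)

result = (1.9857, 0.4034, -0.4102)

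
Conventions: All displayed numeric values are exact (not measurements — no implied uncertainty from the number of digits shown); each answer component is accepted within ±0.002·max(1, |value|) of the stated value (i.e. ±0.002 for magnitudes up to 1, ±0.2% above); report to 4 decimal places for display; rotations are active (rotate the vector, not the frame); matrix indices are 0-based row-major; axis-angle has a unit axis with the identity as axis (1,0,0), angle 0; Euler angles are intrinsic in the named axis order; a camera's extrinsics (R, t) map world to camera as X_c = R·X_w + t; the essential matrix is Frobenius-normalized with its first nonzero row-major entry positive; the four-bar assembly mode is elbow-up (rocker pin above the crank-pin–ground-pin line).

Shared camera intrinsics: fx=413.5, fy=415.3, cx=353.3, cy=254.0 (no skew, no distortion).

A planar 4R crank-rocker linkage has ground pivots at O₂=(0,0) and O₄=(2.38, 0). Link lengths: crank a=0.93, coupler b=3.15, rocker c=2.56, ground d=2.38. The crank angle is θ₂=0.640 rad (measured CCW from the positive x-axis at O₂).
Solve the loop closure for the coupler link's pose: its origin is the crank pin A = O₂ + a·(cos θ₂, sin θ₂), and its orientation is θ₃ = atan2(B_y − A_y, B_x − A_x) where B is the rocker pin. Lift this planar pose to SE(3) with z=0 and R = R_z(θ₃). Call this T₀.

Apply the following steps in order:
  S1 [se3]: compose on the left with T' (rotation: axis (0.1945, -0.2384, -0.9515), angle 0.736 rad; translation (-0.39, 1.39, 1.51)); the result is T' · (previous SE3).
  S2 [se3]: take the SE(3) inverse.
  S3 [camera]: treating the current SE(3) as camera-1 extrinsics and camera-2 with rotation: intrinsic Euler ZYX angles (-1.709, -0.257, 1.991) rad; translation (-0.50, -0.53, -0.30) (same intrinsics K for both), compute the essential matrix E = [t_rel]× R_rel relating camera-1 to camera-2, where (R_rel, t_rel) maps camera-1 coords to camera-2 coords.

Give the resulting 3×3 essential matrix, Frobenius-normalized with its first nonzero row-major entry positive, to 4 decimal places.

matrix = [0.0684 -0.1551 0.0621; 0.0362 0.5487 -0.4153; 0.6087 -0.2203 -0.2710]

source (fourbar_fk): coupler pose = R=[0.8140 -0.5808 0.0000; 0.5808 0.8140 0.0000; 0.0000 0.0000 1.0000], t=(0.7459, 0.5554, 0.0000)
after S1 (compose_se3): R=[0.9753 0.0740 -0.2079; -0.0907 0.9933 -0.0719; 0.2012 0.0889 0.9755], t=(0.5183, 1.3244, 1.6988)
after S2 (invert_se3): R=[0.9753 -0.0907 0.2012; 0.0740 0.9933 0.0889; -0.2079 -0.0719 0.9755], t=(-0.7272, -1.5049, -1.4542)
after S3 (essential): [0.0684 -0.1551 0.0621; 0.0362 0.5487 -0.4153; 0.6087 -0.2203 -0.2710]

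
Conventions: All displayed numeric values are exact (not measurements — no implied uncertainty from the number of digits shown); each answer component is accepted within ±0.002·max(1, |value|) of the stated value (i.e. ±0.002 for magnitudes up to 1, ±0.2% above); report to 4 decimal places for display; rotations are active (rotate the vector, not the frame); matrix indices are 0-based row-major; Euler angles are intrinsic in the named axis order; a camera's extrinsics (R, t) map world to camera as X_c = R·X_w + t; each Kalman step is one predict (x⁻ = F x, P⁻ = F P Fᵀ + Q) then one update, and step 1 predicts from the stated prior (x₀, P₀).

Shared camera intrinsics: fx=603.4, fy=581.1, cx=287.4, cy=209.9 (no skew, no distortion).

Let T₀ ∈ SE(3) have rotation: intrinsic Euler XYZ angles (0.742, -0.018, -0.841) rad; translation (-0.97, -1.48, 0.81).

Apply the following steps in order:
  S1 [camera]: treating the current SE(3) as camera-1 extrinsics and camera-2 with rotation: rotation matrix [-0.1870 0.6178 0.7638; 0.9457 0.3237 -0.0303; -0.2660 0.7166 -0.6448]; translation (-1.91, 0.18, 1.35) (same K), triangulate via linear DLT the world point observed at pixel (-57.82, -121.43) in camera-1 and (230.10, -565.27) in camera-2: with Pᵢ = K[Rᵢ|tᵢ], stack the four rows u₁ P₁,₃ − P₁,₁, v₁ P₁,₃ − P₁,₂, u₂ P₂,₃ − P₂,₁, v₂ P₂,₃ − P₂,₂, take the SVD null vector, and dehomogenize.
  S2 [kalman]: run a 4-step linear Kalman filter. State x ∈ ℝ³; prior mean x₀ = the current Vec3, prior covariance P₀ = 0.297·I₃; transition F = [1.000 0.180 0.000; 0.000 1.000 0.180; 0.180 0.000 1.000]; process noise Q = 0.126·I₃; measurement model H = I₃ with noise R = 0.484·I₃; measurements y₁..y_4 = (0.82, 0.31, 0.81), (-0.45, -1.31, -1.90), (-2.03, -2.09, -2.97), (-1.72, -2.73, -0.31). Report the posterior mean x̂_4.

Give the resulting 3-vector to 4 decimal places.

after S1 (triangulate): (-1.4428, 0.3452, 1.7633)
after S2 (kf_track): (-1.6200, -1.9209, -1.2387)

result = (-1.6200, -1.9209, -1.2387)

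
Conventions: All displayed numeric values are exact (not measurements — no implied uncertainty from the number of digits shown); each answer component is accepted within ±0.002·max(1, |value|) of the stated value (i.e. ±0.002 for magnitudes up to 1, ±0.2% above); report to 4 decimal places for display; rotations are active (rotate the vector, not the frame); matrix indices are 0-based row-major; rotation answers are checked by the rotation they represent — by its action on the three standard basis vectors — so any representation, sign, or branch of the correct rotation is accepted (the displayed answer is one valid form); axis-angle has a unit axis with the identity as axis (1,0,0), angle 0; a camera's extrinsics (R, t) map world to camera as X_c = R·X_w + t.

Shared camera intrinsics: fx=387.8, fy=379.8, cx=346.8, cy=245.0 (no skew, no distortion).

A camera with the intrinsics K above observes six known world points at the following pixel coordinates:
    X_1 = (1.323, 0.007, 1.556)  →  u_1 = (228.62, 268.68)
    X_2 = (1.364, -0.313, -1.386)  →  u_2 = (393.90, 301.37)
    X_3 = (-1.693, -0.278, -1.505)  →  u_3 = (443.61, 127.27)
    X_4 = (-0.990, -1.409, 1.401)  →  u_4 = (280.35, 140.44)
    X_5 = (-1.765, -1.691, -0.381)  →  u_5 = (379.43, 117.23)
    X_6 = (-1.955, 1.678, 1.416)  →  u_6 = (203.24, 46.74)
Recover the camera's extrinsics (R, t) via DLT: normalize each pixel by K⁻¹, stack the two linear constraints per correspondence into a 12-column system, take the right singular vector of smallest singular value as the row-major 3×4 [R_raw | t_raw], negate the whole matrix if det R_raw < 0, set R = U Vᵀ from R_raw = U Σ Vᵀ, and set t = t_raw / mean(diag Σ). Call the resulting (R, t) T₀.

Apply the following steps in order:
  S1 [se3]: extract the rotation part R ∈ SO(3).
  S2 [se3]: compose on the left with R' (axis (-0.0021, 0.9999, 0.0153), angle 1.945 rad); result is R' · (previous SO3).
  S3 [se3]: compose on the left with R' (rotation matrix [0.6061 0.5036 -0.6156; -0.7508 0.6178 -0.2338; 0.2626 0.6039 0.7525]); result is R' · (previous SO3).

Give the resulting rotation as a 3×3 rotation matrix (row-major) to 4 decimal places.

source (pnp_recover): camera pose = R=[-0.1803 -0.1511 -0.9719; 0.9474 0.2389 -0.2129; 0.2644 -0.9592 0.1001], t=(-0.3200, -0.5000, 6.3001)
after S1 (rot_of_se3): [-0.1803 -0.1511 -0.9719; 0.9474 0.2389 -0.2129; 0.2644 -0.9592 0.1001]
after S2 (compose_so3): [0.2958 -0.8415 0.4521; 0.9511 0.2152 -0.2216; 0.0891 0.4955 0.8640]
after S3 (compose_so3): [0.6034 -0.7067 -0.3695; 0.3447 0.6489 -0.6783; 0.7191 0.2819 0.6351]

rotation (matrix) = ((0.6034, -0.7067, -0.3695), (0.3447, 0.6489, -0.6783), (0.7191, 0.2819, 0.6351))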